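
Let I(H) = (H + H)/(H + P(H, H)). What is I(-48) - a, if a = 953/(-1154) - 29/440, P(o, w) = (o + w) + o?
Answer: 353333/253880 ≈ 1.3917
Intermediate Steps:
P(o, w) = w + 2*o
a = -226393/253880 (a = 953*(-1/1154) - 29*1/440 = -953/1154 - 29/440 = -226393/253880 ≈ -0.89173)
I(H) = ½ (I(H) = (H + H)/(H + (H + 2*H)) = (2*H)/(H + 3*H) = (2*H)/((4*H)) = (2*H)*(1/(4*H)) = ½)
I(-48) - a = ½ - 1*(-226393/253880) = ½ + 226393/253880 = 353333/253880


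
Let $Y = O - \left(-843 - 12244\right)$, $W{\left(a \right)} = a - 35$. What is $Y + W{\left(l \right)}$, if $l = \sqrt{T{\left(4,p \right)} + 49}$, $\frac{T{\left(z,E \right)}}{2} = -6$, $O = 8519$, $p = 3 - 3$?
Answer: $21571 + \sqrt{37} \approx 21577.0$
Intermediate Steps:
$p = 0$
$T{\left(z,E \right)} = -12$ ($T{\left(z,E \right)} = 2 \left(-6\right) = -12$)
$l = \sqrt{37}$ ($l = \sqrt{-12 + 49} = \sqrt{37} \approx 6.0828$)
$W{\left(a \right)} = -35 + a$ ($W{\left(a \right)} = a - 35 = -35 + a$)
$Y = 21606$ ($Y = 8519 - \left(-843 - 12244\right) = 8519 - -13087 = 8519 + 13087 = 21606$)
$Y + W{\left(l \right)} = 21606 - \left(35 - \sqrt{37}\right) = 21571 + \sqrt{37}$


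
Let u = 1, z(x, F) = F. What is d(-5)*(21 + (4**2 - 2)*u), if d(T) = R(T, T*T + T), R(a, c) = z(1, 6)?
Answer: 210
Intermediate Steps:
R(a, c) = 6
d(T) = 6
d(-5)*(21 + (4**2 - 2)*u) = 6*(21 + (4**2 - 2)*1) = 6*(21 + (16 - 2)*1) = 6*(21 + 14*1) = 6*(21 + 14) = 6*35 = 210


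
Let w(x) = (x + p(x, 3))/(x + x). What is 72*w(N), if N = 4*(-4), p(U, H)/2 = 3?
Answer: 45/2 ≈ 22.500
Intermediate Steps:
p(U, H) = 6 (p(U, H) = 2*3 = 6)
N = -16
w(x) = (6 + x)/(2*x) (w(x) = (x + 6)/(x + x) = (6 + x)/((2*x)) = (6 + x)*(1/(2*x)) = (6 + x)/(2*x))
72*w(N) = 72*((½)*(6 - 16)/(-16)) = 72*((½)*(-1/16)*(-10)) = 72*(5/16) = 45/2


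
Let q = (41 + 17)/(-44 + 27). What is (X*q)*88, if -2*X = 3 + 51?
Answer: 137808/17 ≈ 8106.4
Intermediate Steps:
q = -58/17 (q = 58/(-17) = 58*(-1/17) = -58/17 ≈ -3.4118)
X = -27 (X = -(3 + 51)/2 = -½*54 = -27)
(X*q)*88 = -27*(-58/17)*88 = (1566/17)*88 = 137808/17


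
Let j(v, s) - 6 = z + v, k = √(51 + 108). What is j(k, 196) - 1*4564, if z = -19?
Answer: -4577 + √159 ≈ -4564.4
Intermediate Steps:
k = √159 ≈ 12.610
j(v, s) = -13 + v (j(v, s) = 6 + (-19 + v) = -13 + v)
j(k, 196) - 1*4564 = (-13 + √159) - 1*4564 = (-13 + √159) - 4564 = -4577 + √159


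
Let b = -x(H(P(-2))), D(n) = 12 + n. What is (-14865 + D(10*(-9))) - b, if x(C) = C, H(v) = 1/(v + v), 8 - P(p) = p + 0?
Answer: -298859/20 ≈ -14943.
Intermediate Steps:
P(p) = 8 - p (P(p) = 8 - (p + 0) = 8 - p)
H(v) = 1/(2*v)
b = -1/20 (b = -1/(2*(8 - 1*(-2))) = -1/(2*(8 + 2)) = -1/(2*10) = -1*1/20 = -1/20 ≈ -0.050000)
(-14865 + D(10*(-9))) - b = (-14865 + (12 + 10*(-9))) - 1*(-1/20) = (-14865 + (12 - 90)) + 1/20 = (-14865 - 78) + 1/20 = -14943 + 1/20 = -298859/20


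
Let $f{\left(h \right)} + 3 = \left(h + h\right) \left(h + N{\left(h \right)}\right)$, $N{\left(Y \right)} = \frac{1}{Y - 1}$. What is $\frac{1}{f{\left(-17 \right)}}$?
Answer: $\frac{9}{5192} \approx 0.0017334$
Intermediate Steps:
$N{\left(Y \right)} = \frac{1}{-1 + Y}$
$f{\left(h \right)} = -3 + 2 h \left(h + \frac{1}{-1 + h}\right)$ ($f{\left(h \right)} = -3 + \left(h + h\right) \left(h + \frac{1}{-1 + h}\right) = -3 + 2 h \left(h + \frac{1}{-1 + h}\right)$)
$\frac{1}{f{\left(-17 \right)}} = \frac{1}{\frac{1}{-1 - 17} \left(2 \left(-17\right) + \left(-1 - 17\right) \left(-3 + 2 \left(-17\right)^{2}\right)\right)} = \frac{1}{\frac{1}{-18} \left(-34 - 18 \left(-3 + 2 \cdot 289\right)\right)} = \frac{1}{\left(- \frac{1}{18}\right) \left(-34 - 18 \left(-3 + 578\right)\right)} = \frac{1}{\left(- \frac{1}{18}\right) \left(-34 - 10350\right)} = \frac{1}{\left(- \frac{1}{18}\right) \left(-10384\right)} = \frac{1}{\frac{5192}{9}} = \frac{9}{5192}$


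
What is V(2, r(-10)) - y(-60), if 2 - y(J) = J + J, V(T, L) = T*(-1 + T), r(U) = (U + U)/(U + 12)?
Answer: -120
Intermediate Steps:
r(U) = 2*U/(12 + U) (r(U) = (2*U)/(12 + U) = 2*U/(12 + U))
y(J) = 2 - 2*J (y(J) = 2 - (J + J) = 2 - 2*J)
V(2, r(-10)) - y(-60) = 2*(-1 + 2) - (2 - 2*(-60)) = 2*1 - (2 + 120) = 2 - 1*122 = 2 - 122 = -120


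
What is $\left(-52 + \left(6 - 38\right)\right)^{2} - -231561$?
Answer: $238617$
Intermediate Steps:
$\left(-52 + \left(6 - 38\right)\right)^{2} - -231561 = \left(-52 - 32\right)^{2} + 231561 = \left(-84\right)^{2} + 231561 = 7056 + 231561 = 238617$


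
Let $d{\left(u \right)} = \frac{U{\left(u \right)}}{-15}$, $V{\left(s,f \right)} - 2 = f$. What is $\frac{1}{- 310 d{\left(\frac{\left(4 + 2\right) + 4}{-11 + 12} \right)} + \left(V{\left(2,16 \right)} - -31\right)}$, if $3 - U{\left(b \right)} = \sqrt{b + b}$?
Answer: $\frac{999}{34009} + \frac{372 \sqrt{5}}{34009} \approx 0.053833$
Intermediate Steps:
$V{\left(s,f \right)} = 2 + f$
$U{\left(b \right)} = 3 - \sqrt{2} \sqrt{b}$ ($U{\left(b \right)} = 3 - \sqrt{b + b} = 3 - \sqrt{2 b} = 3 - \sqrt{2} \sqrt{b}$)
$d{\left(u \right)} = - \frac{1}{5} + \frac{\sqrt{2} \sqrt{u}}{15}$ ($d{\left(u \right)} = \frac{3 - \sqrt{2} \sqrt{u}}{-15} = \left(3 - \sqrt{2} \sqrt{u}\right) \left(- \frac{1}{15}\right) = - \frac{1}{5} + \frac{\sqrt{2} \sqrt{u}}{15}$)
$\frac{1}{- 310 d{\left(\frac{\left(4 + 2\right) + 4}{-11 + 12} \right)} + \left(V{\left(2,16 \right)} - -31\right)} = \frac{1}{- 310 \left(- \frac{1}{5} + \frac{\sqrt{2} \sqrt{\frac{\left(4 + 2\right) + 4}{-11 + 12}}}{15}\right) + \left(\left(2 + 16\right) - -31\right)} = \frac{1}{- 310 \left(- \frac{1}{5} + \frac{\sqrt{2} \sqrt{\frac{6 + 4}{1}}}{15}\right) + \left(18 + 31\right)} = \frac{1}{- 310 \left(- \frac{1}{5} + \frac{\sqrt{2} \sqrt{10 \cdot 1}}{15}\right) + 49} = \frac{1}{- 310 \left(- \frac{1}{5} + \frac{\sqrt{2} \sqrt{10}}{15}\right) + 49} = \frac{1}{- 310 \left(- \frac{1}{5} + \frac{2 \sqrt{5}}{15}\right) + 49} = \frac{1}{\left(62 - \frac{124 \sqrt{5}}{3}\right) + 49} = \frac{1}{111 - \frac{124 \sqrt{5}}{3}}$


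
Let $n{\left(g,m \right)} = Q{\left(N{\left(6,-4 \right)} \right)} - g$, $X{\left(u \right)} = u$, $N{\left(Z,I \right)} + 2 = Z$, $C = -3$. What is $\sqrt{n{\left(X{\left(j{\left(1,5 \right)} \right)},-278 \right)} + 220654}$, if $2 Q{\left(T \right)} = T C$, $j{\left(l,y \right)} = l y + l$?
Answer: $\sqrt{220642} \approx 469.73$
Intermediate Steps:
$j{\left(l,y \right)} = l + l y$
$N{\left(Z,I \right)} = -2 + Z$
$Q{\left(T \right)} = - \frac{3 T}{2}$ ($Q{\left(T \right)} = \frac{T \left(-3\right)}{2} = \frac{\left(-3\right) T}{2} = - \frac{3 T}{2}$)
$n{\left(g,m \right)} = -6 - g$ ($n{\left(g,m \right)} = - \frac{3 \left(-2 + 6\right)}{2} - g = \left(- \frac{3}{2}\right) 4 - g = -6 - g$)
$\sqrt{n{\left(X{\left(j{\left(1,5 \right)} \right)},-278 \right)} + 220654} = \sqrt{\left(-6 - 1 \left(1 + 5\right)\right) + 220654} = \sqrt{\left(-6 - 1 \cdot 6\right) + 220654} = \sqrt{\left(-6 - 6\right) + 220654} = \sqrt{-12 + 220654} = \sqrt{220642}$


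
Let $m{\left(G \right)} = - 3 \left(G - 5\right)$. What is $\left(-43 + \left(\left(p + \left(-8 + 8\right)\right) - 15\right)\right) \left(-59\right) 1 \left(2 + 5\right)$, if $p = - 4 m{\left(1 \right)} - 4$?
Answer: $45430$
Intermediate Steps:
$m{\left(G \right)} = 15 - 3 G$ ($m{\left(G \right)} = - 3 \left(-5 + G\right) = 15 - 3 G$)
$p = -52$ ($p = - 4 \left(15 - 3\right) - 4 = \left(-4\right) 12 - 4 = -48 - 4 = -52$)
$\left(-43 + \left(\left(p + \left(-8 + 8\right)\right) - 15\right)\right) \left(-59\right) 1 \left(2 + 5\right) = \left(-43 + \left(\left(-52 + \left(-8 + 8\right)\right) - 15\right)\right) \left(-59\right) 1 \left(2 + 5\right) = \left(-43 + \left(\left(-52 + 0\right) - 15\right)\right) \left(-59\right) 1 \cdot 7 = \left(-43 - 67\right) \left(-59\right) 7 = \left(-110\right) \left(-59\right) 7 = 6490 \cdot 7 = 45430$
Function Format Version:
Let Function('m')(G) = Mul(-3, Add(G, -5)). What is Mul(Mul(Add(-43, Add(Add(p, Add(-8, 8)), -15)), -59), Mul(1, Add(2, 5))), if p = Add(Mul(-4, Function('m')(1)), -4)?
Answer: 45430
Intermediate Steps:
Function('m')(G) = Add(15, Mul(-3, G)) (Function('m')(G) = Mul(-3, Add(-5, G)) = Add(15, Mul(-3, G)))
p = -52 (p = Add(Mul(-4, Add(15, Mul(-3, 1))), -4) = Add(Mul(-4, Add(15, -3)), -4) = Add(Mul(-4, 12), -4) = Add(-48, -4) = -52)
Mul(Mul(Add(-43, Add(Add(p, Add(-8, 8)), -15)), -59), Mul(1, Add(2, 5))) = Mul(Mul(Add(-43, Add(Add(-52, Add(-8, 8)), -15)), -59), Mul(1, Add(2, 5))) = Mul(Mul(Add(-43, Add(Add(-52, 0), -15)), -59), Mul(1, 7)) = Mul(Mul(Add(-43, Add(-52, -15)), -59), 7) = Mul(Mul(Add(-43, -67), -59), 7) = Mul(Mul(-110, -59), 7) = Mul(6490, 7) = 45430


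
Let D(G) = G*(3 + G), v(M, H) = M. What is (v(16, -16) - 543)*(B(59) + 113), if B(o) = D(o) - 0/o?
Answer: -1987317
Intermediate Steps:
B(o) = o*(3 + o) (B(o) = o*(3 + o) - 0/o = o*(3 + o) - 1*0 = o*(3 + o) + 0 = o*(3 + o))
(v(16, -16) - 543)*(B(59) + 113) = (16 - 543)*(59*(3 + 59) + 113) = -527*(59*62 + 113) = -527*(3658 + 113) = -527*3771 = -1987317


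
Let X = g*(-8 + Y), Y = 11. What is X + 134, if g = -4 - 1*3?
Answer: 113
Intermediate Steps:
g = -7 (g = -4 - 3 = -7)
X = -21 (X = -7*(-8 + 11) = -7*3 = -21)
X + 134 = -21 + 134 = 113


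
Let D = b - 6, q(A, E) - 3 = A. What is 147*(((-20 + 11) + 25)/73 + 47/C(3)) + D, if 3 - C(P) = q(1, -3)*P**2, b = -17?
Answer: -160716/803 ≈ -200.14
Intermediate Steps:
q(A, E) = 3 + A
D = -23 (D = -17 - 6 = -23)
C(P) = 3 - 4*P**2 (C(P) = 3 - (3 + 1)*P**2 = 3 - 4*P**2)
147*(((-20 + 11) + 25)/73 + 47/C(3)) + D = 147*(((-20 + 11) + 25)/73 + 47/(3 - 4*3**2)) - 23 = 147*((-9 + 25)*(1/73) + 47/(3 - 4*9)) - 23 = 147*(16*(1/73) + 47/(3 - 36)) - 23 = 147*(16/73 + 47/(-33)) - 23 = 147*(16/73 + 47*(-1/33)) - 23 = 147*(16/73 - 47/33) - 23 = 147*(-2903/2409) - 23 = -142247/803 - 23 = -160716/803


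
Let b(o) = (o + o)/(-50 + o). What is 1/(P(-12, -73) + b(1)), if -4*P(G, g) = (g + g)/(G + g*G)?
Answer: 84672/121 ≈ 699.77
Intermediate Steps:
P(G, g) = -g/(2*(G + G*g)) (P(G, g) = -(g + g)/(4*(G + g*G)) = -2*g/(4*(G + G*g)) = -g/(2*(G + G*g)))
b(o) = 2*o/(-50 + o) (b(o) = (2*o)/(-50 + o) = 2*o/(-50 + o))
1/(P(-12, -73) + b(1)) = 1/(-½*(-73)/(-12*(1 - 73)) + 2*1/(-50 + 1)) = 1/(-½*(-73)*(-1/12)/(-72) + 2*1/(-49)) = 1/(-½*(-73)*(-1/12)*(-1/72) + 2*1*(-1/49)) = 1/(73/1728 - 2/49) = 1/(121/84672) = 84672/121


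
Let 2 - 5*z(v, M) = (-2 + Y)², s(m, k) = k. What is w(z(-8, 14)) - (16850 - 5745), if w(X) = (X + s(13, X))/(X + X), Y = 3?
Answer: -11104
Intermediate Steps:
z(v, M) = ⅕ (z(v, M) = ⅖ - (-2 + 3)²/5 = ⅖ - ⅕*1² = ⅖ - ⅕*1 = ⅖ - ⅕ = ⅕)
w(X) = 1 (w(X) = (X + X)/(X + X) = (2*X)/((2*X)) = (2*X)*(1/(2*X)) = 1)
w(z(-8, 14)) - (16850 - 5745) = 1 - (16850 - 5745) = 1 - 1*11105 = 1 - 11105 = -11104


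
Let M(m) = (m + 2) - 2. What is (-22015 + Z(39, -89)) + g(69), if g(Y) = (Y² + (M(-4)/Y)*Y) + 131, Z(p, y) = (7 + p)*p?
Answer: -15333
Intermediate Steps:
M(m) = m (M(m) = (2 + m) - 2 = m)
Z(p, y) = p*(7 + p)
g(Y) = 127 + Y² (g(Y) = (Y² + (-4/Y)*Y) + 131 = (Y² - 4) + 131 = (-4 + Y²) + 131 = 127 + Y²)
(-22015 + Z(39, -89)) + g(69) = (-22015 + 39*(7 + 39)) + (127 + 69²) = (-22015 + 39*46) + (127 + 4761) = (-22015 + 1794) + 4888 = -20221 + 4888 = -15333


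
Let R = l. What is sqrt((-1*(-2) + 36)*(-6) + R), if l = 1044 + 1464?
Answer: 2*sqrt(570) ≈ 47.749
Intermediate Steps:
l = 2508
R = 2508
sqrt((-1*(-2) + 36)*(-6) + R) = sqrt((-1*(-2) + 36)*(-6) + 2508) = sqrt((2 + 36)*(-6) + 2508) = sqrt(38*(-6) + 2508) = sqrt(-228 + 2508) = sqrt(2280) = 2*sqrt(570)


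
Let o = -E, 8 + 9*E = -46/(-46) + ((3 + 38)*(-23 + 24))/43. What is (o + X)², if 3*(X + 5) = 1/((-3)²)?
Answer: 24820324/1347921 ≈ 18.414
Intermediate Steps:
E = -260/387 (E = -8/9 + (-46/(-46) + ((3 + 38)*(-23 + 24))/43)/9 = -8/9 + (-46*(-1/46) + (41*1)*(1/43))/9 = -8/9 + (1 + 41*(1/43))/9 = -8/9 + (1 + 41/43)/9 = -8/9 + (⅑)*(84/43) = -8/9 + 28/129 = -260/387 ≈ -0.67183)
X = -134/27 (X = -5 + 1/(3*((-3)²)) = -5 + (⅓)/9 = -5 + (⅓)*(⅑) = -5 + 1/27 = -134/27 ≈ -4.9630)
o = 260/387 (o = -1*(-260/387) = 260/387 ≈ 0.67183)
(o + X)² = (260/387 - 134/27)² = (-4982/1161)² = 24820324/1347921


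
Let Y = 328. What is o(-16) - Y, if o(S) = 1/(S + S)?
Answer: -10497/32 ≈ -328.03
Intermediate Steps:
o(S) = 1/(2*S)
o(-16) - Y = (1/2)/(-16) - 1*328 = (1/2)*(-1/16) - 328 = -1/32 - 328 = -10497/32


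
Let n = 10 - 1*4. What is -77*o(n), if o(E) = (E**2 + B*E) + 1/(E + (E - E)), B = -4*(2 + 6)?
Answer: 71995/6 ≈ 11999.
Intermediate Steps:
n = 6 (n = 10 - 4 = 6)
B = -32 (B = -4*8 = -32)
o(E) = 1/E + E**2 - 32*E (o(E) = (E**2 - 32*E) + 1/(E + (E - E)) = (E**2 - 32*E) + 1/(E + 0) = (E**2 - 32*E) + 1/E = 1/E + E**2 - 32*E)
-77*o(n) = -77*(1 + 6**2*(-32 + 6))/6 = -77*(1 + 36*(-26))/6 = -77*(1 - 936)/6 = -77*(-935)/6 = -77*(-935/6) = 71995/6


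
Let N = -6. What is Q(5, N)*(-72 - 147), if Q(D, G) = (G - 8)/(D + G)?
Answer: -3066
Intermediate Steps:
Q(D, G) = (-8 + G)/(D + G)
Q(5, N)*(-72 - 147) = ((-8 - 6)/(5 - 6))*(-72 - 147) = (-14/(-1))*(-219) = -1*(-14)*(-219) = 14*(-219) = -3066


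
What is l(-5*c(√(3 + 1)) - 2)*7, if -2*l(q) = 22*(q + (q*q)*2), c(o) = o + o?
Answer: -72842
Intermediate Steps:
c(o) = 2*o
l(q) = -22*q² - 11*q (l(q) = -11*(q + (q*q)*2) = -11*(q + q²*2) = -11*(q + 2*q²) = -(22*q + 44*q²)/2 = -22*q² - 11*q)
l(-5*c(√(3 + 1)) - 2)*7 = -11*(-10*√(3 + 1) - 2)*(1 + 2*(-10*√(3 + 1) - 2))*7 = -11*(-10*√4 - 2)*(1 + 2*(-10*√4 - 2))*7 = -11*(-10*2 - 2)*(1 + 2*(-10*2 - 2))*7 = -11*(-5*4 - 2)*(1 + 2*(-5*4 - 2))*7 = -11*(-20 - 2)*(1 + 2*(-20 - 2))*7 = -11*(-22)*(1 + 2*(-22))*7 = -11*(-22)*(1 - 44)*7 = -11*(-22)*(-43)*7 = -10406*7 = -72842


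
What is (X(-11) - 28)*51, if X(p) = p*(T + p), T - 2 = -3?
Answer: 5304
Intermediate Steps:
T = -1 (T = 2 - 3 = -1)
X(p) = p*(-1 + p)
(X(-11) - 28)*51 = (-11*(-1 - 11) - 28)*51 = (-11*(-12) - 28)*51 = (132 - 28)*51 = 104*51 = 5304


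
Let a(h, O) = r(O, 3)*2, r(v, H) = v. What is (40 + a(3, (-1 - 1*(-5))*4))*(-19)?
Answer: -1368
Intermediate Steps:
a(h, O) = 2*O (a(h, O) = O*2 = 2*O)
(40 + a(3, (-1 - 1*(-5))*4))*(-19) = (40 + 2*((-1 - 1*(-5))*4))*(-19) = (40 + 2*((-1 + 5)*4))*(-19) = (40 + 2*(4*4))*(-19) = (40 + 2*16)*(-19) = (40 + 32)*(-19) = 72*(-19) = -1368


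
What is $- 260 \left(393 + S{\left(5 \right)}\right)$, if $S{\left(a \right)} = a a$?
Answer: $-108680$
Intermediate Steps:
$S{\left(a \right)} = a^{2}$
$- 260 \left(393 + S{\left(5 \right)}\right) = - 260 \left(393 + 5^{2}\right) = - 260 \left(393 + 25\right) = \left(-260\right) 418 = -108680$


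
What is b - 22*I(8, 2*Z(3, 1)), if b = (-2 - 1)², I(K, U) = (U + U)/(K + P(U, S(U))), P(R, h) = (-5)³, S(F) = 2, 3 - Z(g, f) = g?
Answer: 9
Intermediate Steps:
Z(g, f) = 3 - g
P(R, h) = -125
I(K, U) = 2*U/(-125 + K) (I(K, U) = (U + U)/(K - 125) = (2*U)/(-125 + K) = 2*U/(-125 + K))
b = 9 (b = (-3)² = 9)
b - 22*I(8, 2*Z(3, 1)) = 9 - 44*2*(3 - 1*3)/(-125 + 8) = 9 - 44*2*(3 - 3)/(-117) = 9 - 44*2*0*(-1)/117 = 9 - 44*0*(-1)/117 = 9 - 22*0 = 9 + 0 = 9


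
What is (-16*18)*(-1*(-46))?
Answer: -13248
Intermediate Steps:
(-16*18)*(-1*(-46)) = -288*46 = -13248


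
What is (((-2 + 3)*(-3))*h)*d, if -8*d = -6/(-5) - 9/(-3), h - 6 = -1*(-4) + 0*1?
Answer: 63/4 ≈ 15.750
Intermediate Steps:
h = 10 (h = 6 + (-1*(-4) + 0*1) = 6 + (4 + 0) = 6 + 4 = 10)
d = -21/40 (d = -(-6/(-5) - 9/(-3))/8 = -(-6*(-1/5) - 9*(-1/3))/8 = -(6/5 + 3)/8 = -1/8*21/5 = -21/40 ≈ -0.52500)
(((-2 + 3)*(-3))*h)*d = (((-2 + 3)*(-3))*10)*(-21/40) = ((1*(-3))*10)*(-21/40) = -3*10*(-21/40) = -30*(-21/40) = 63/4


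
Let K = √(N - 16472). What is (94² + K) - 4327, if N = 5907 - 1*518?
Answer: 4509 + I*√11083 ≈ 4509.0 + 105.28*I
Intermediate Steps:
N = 5389 (N = 5907 - 518 = 5389)
K = I*√11083 (K = √(5389 - 16472) = √(-11083) = I*√11083 ≈ 105.28*I)
(94² + K) - 4327 = (94² + I*√11083) - 4327 = (8836 + I*√11083) - 4327 = 4509 + I*√11083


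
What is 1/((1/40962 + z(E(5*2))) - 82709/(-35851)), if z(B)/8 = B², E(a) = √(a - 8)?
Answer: 1468528662/26884420501 ≈ 0.054624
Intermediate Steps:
E(a) = √(-8 + a)
z(B) = 8*B²
1/((1/40962 + z(E(5*2))) - 82709/(-35851)) = 1/((1/40962 + 8*(√(-8 + 5*2))²) - 82709/(-35851)) = 1/((1/40962 + 8*(√(-8 + 10))²) - 82709*(-1/35851)) = 1/((1/40962 + 8*(√2)²) + 82709/35851) = 1/((1/40962 + 8*2) + 82709/35851) = 1/((1/40962 + 16) + 82709/35851) = 1/(655393/40962 + 82709/35851) = 1/(26884420501/1468528662) = 1468528662/26884420501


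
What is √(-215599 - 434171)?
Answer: 11*I*√5370 ≈ 806.08*I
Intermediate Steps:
√(-215599 - 434171) = √(-649770) = 11*I*√5370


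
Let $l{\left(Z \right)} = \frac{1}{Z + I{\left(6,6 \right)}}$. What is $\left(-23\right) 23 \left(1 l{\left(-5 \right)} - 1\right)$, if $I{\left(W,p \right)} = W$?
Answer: $0$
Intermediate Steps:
$l{\left(Z \right)} = \frac{1}{6 + Z}$ ($l{\left(Z \right)} = \frac{1}{Z + 6} = \frac{1}{6 + Z}$)
$\left(-23\right) 23 \left(1 l{\left(-5 \right)} - 1\right) = \left(-23\right) 23 \left(1 \frac{1}{6 - 5} - 1\right) = - 529 \left(1 \cdot 1^{-1} - 1\right) = - 529 \left(1 \cdot 1 - 1\right) = - 529 \left(1 - 1\right) = \left(-529\right) 0 = 0$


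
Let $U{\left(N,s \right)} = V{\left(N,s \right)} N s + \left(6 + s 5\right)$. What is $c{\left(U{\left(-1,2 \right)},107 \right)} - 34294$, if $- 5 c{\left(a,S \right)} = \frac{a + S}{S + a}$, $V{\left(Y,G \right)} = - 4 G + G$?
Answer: $- \frac{171471}{5} \approx -34294.0$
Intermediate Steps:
$V{\left(Y,G \right)} = - 3 G$
$U{\left(N,s \right)} = 6 + 5 s - 3 N s^{2}$ ($U{\left(N,s \right)} = - 3 s N s + \left(6 + s 5\right) = - 3 N s s + \left(6 + 5 s\right) = - 3 N s^{2} + \left(6 + 5 s\right) = 6 + 5 s - 3 N s^{2}$)
$c{\left(a,S \right)} = - \frac{1}{5}$ ($c{\left(a,S \right)} = - \frac{\left(a + S\right) \frac{1}{S + a}}{5} = - \frac{\left(S + a\right) \frac{1}{S + a}}{5} = \left(- \frac{1}{5}\right) 1 = - \frac{1}{5}$)
$c{\left(U{\left(-1,2 \right)},107 \right)} - 34294 = - \frac{1}{5} - 34294 = - \frac{171471}{5}$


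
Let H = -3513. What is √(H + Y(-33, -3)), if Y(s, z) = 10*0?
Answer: I*√3513 ≈ 59.271*I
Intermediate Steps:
Y(s, z) = 0
√(H + Y(-33, -3)) = √(-3513 + 0) = √(-3513) = I*√3513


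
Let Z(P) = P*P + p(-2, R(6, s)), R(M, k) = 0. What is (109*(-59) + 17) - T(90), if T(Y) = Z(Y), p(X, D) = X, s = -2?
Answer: -14512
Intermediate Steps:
Z(P) = -2 + P² (Z(P) = P*P - 2 = P² - 2 = -2 + P²)
T(Y) = -2 + Y²
(109*(-59) + 17) - T(90) = (109*(-59) + 17) - (-2 + 90²) = (-6431 + 17) - (-2 + 8100) = -6414 - 1*8098 = -6414 - 8098 = -14512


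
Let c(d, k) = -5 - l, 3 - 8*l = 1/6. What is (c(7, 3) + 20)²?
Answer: 494209/2304 ≈ 214.50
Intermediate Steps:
l = 17/48 (l = 3/8 - ⅛/6 = 3/8 - ⅛*⅙ = 3/8 - 1/48 = 17/48 ≈ 0.35417)
c(d, k) = -257/48 (c(d, k) = -5 - 1*17/48 = -5 - 17/48 = -257/48)
(c(7, 3) + 20)² = (-257/48 + 20)² = (703/48)² = 494209/2304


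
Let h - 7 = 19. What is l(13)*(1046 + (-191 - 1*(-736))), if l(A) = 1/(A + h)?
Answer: 1591/39 ≈ 40.795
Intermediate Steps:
h = 26 (h = 7 + 19 = 26)
l(A) = 1/(26 + A) (l(A) = 1/(A + 26) = 1/(26 + A))
l(13)*(1046 + (-191 - 1*(-736))) = (1046 + (-191 - 1*(-736)))/(26 + 13) = (1046 + (-191 + 736))/39 = (1046 + 545)/39 = (1/39)*1591 = 1591/39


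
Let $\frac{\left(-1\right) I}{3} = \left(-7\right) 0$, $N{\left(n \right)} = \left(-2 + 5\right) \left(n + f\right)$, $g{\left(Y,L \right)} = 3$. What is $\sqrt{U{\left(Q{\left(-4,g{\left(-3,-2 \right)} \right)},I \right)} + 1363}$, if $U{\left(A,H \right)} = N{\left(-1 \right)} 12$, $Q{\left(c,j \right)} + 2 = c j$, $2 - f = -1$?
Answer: $\sqrt{1435} \approx 37.881$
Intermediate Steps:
$f = 3$ ($f = 2 - -1 = 2 + 1 = 3$)
$N{\left(n \right)} = 9 + 3 n$ ($N{\left(n \right)} = \left(-2 + 5\right) \left(n + 3\right) = 3 \left(3 + n\right) = 9 + 3 n$)
$I = 0$ ($I = - 3 \left(\left(-7\right) 0\right) = \left(-3\right) 0 = 0$)
$Q{\left(c,j \right)} = -2 + c j$
$U{\left(A,H \right)} = 72$ ($U{\left(A,H \right)} = \left(9 + 3 \left(-1\right)\right) 12 = \left(9 - 3\right) 12 = 6 \cdot 12 = 72$)
$\sqrt{U{\left(Q{\left(-4,g{\left(-3,-2 \right)} \right)},I \right)} + 1363} = \sqrt{72 + 1363} = \sqrt{1435}$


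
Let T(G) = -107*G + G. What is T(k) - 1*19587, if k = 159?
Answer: -36441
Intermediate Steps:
T(G) = -106*G
T(k) - 1*19587 = -106*159 - 1*19587 = -16854 - 19587 = -36441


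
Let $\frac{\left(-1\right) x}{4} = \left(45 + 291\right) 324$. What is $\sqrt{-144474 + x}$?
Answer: $i \sqrt{579930} \approx 761.53 i$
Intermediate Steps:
$x = -435456$ ($x = - 4 \left(45 + 291\right) 324 = - 4 \cdot 336 \cdot 324 = \left(-4\right) 108864 = -435456$)
$\sqrt{-144474 + x} = \sqrt{-144474 - 435456} = \sqrt{-579930} = i \sqrt{579930}$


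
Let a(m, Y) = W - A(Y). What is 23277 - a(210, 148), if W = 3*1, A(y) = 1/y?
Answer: 3444553/148 ≈ 23274.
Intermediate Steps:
W = 3
a(m, Y) = 3 - 1/Y
23277 - a(210, 148) = 23277 - (3 - 1/148) = 23277 - 1*443/148 = 23277 - 443/148 = 3444553/148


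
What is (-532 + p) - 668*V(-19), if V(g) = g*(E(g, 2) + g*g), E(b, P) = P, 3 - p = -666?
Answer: 4607333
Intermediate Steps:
p = 669 (p = 3 - 1*(-666) = 3 + 666 = 669)
V(g) = g*(2 + g²) (V(g) = g*(2 + g*g) = g*(2 + g²))
(-532 + p) - 668*V(-19) = (-532 + 669) - (-12692)*(2 + (-19)²) = 137 - (-12692)*(2 + 361) = 137 - (-12692)*363 = 137 - 668*(-6897) = 137 + 4607196 = 4607333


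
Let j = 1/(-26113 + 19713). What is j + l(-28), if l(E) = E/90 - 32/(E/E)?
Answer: -1861129/57600 ≈ -32.311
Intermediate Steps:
j = -1/6400 (j = 1/(-6400) = -1/6400 ≈ -0.00015625)
l(E) = -32 + E/90 (l(E) = E*(1/90) - 32/1 = E/90 - 32*1 = E/90 - 32 = -32 + E/90)
j + l(-28) = -1/6400 + (-32 + (1/90)*(-28)) = -1/6400 + (-32 - 14/45) = -1/6400 - 1454/45 = -1861129/57600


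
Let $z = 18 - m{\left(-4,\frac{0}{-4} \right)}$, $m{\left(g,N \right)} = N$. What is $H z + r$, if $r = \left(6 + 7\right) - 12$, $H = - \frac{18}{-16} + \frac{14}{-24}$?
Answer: $\frac{43}{4} \approx 10.75$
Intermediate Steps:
$H = \frac{13}{24}$ ($H = \left(-18\right) \left(- \frac{1}{16}\right) + 14 \left(- \frac{1}{24}\right) = \frac{9}{8} - \frac{7}{12} = \frac{13}{24} \approx 0.54167$)
$z = 18$ ($z = 18 - \frac{0}{-4} = 18 - 0 \left(- \frac{1}{4}\right) = 18 - 0 = 18 + 0 = 18$)
$r = 1$ ($r = 13 - 12 = 1$)
$H z + r = \frac{13}{24} \cdot 18 + 1 = \frac{39}{4} + 1 = \frac{43}{4}$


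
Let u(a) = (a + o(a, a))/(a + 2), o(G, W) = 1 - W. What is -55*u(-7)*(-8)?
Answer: -88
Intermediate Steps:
u(a) = 1/(2 + a) (u(a) = (a + (1 - a))/(a + 2) = 1/(2 + a))
-55*u(-7)*(-8) = -55/(2 - 7)*(-8) = -55/(-5)*(-8) = -55*(-⅕)*(-8) = 11*(-8) = -88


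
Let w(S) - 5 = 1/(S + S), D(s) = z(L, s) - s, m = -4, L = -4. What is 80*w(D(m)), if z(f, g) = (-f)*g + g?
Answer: 795/2 ≈ 397.50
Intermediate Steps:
z(f, g) = g - f*g (z(f, g) = -f*g + g = g - f*g)
D(s) = 4*s (D(s) = s*(1 - 1*(-4)) - s = s*(1 + 4) - s = s*5 - s = 5*s - s = 4*s)
w(S) = 5 + 1/(2*S) (w(S) = 5 + 1/(S + S) = 5 + 1/(2*S))
80*w(D(m)) = 80*(5 + 1/(2*((4*(-4))))) = 80*(5 + (1/2)/(-16)) = 80*(5 + (1/2)*(-1/16)) = 80*(5 - 1/32) = 80*(159/32) = 795/2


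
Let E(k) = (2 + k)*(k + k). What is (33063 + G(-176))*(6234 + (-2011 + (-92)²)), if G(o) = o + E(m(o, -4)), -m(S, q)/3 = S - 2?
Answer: 7679885145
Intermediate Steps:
m(S, q) = 6 - 3*S (m(S, q) = -3*(S - 2) = -3*(-2 + S) = 6 - 3*S)
E(k) = 2*k*(2 + k) (E(k) = (2 + k)*(2*k) = 2*k*(2 + k))
G(o) = o + 2*(6 - 3*o)*(8 - 3*o) (G(o) = o + 2*(6 - 3*o)*(2 + (6 - 3*o)) = o + 2*(6 - 3*o)*(8 - 3*o))
(33063 + G(-176))*(6234 + (-2011 + (-92)²)) = (33063 + (96 - 83*(-176) + 18*(-176)²))*(6234 + (-2011 + (-92)²)) = (33063 + (96 + 14608 + 18*30976))*(6234 + (-2011 + 8464)) = (33063 + (96 + 14608 + 557568))*(6234 + 6453) = (33063 + 572272)*12687 = 605335*12687 = 7679885145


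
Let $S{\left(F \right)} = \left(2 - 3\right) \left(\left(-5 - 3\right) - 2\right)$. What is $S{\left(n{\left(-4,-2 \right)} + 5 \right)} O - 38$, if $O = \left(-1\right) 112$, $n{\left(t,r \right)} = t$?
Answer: $-1158$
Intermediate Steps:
$O = -112$
$S{\left(F \right)} = 10$ ($S{\left(F \right)} = - (-8 - 2) = \left(-1\right) \left(-10\right) = 10$)
$S{\left(n{\left(-4,-2 \right)} + 5 \right)} O - 38 = 10 \left(-112\right) - 38 = -1120 - 38 = -1158$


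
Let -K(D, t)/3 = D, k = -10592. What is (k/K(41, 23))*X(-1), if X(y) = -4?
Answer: -42368/123 ≈ -344.46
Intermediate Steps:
K(D, t) = -3*D
(k/K(41, 23))*X(-1) = -10592/((-3*41))*(-4) = -10592/(-123)*(-4) = -10592*(-1/123)*(-4) = (10592/123)*(-4) = -42368/123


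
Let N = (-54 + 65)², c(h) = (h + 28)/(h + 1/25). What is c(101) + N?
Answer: 102957/842 ≈ 122.28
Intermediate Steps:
c(h) = (28 + h)/(1/25 + h) (c(h) = (28 + h)/(h + 1/25) = (28 + h)/(1/25 + h))
N = 121 (N = 11² = 121)
c(101) + N = 25*(28 + 101)/(1 + 25*101) + 121 = 25*129/(1 + 2525) + 121 = 25*129/2526 + 121 = 25*(1/2526)*129 + 121 = 1075/842 + 121 = 102957/842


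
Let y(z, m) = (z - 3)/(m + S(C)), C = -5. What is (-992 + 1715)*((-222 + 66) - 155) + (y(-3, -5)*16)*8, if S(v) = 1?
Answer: -224661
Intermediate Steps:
y(z, m) = (-3 + z)/(1 + m) (y(z, m) = (z - 3)/(m + 1) = (-3 + z)/(1 + m))
(-992 + 1715)*((-222 + 66) - 155) + (y(-3, -5)*16)*8 = (-992 + 1715)*((-222 + 66) - 155) + (((-3 - 3)/(1 - 5))*16)*8 = 723*(-156 - 155) + ((-6/(-4))*16)*8 = 723*(-311) + (-¼*(-6)*16)*8 = -224853 + ((3/2)*16)*8 = -224853 + 24*8 = -224853 + 192 = -224661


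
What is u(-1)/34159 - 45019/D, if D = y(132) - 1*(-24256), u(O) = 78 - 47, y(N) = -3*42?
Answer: -1537055991/824256670 ≈ -1.8648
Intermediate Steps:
y(N) = -126
u(O) = 31
D = 24130 (D = -126 - 1*(-24256) = -126 + 24256 = 24130)
u(-1)/34159 - 45019/D = 31/34159 - 45019/24130 = -1537055991/824256670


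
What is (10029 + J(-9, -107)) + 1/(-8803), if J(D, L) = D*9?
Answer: 87572243/8803 ≈ 9948.0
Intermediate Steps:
J(D, L) = 9*D
(10029 + J(-9, -107)) + 1/(-8803) = (10029 + 9*(-9)) + 1/(-8803) = (10029 - 81) - 1/8803 = 9948 - 1/8803 = 87572243/8803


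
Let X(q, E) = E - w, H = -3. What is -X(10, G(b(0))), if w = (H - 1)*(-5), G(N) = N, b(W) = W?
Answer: 20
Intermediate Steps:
w = 20 (w = (-3 - 1)*(-5) = -4*(-5) = 20)
X(q, E) = -20 + E (X(q, E) = E - 1*20 = E - 20 = -20 + E)
-X(10, G(b(0))) = -(-20 + 0) = -1*(-20) = 20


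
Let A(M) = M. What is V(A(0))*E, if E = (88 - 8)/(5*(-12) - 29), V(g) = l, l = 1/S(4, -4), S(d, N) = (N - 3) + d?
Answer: 80/267 ≈ 0.29963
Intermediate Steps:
S(d, N) = -3 + N + d (S(d, N) = (-3 + N) + d = -3 + N + d)
l = -⅓ (l = 1/(-3 - 4 + 4) = 1/(-3) = -⅓ ≈ -0.33333)
V(g) = -⅓
E = -80/89 (E = 80/(-60 - 29) = 80/(-89) = 80*(-1/89) = -80/89 ≈ -0.89888)
V(A(0))*E = -⅓*(-80/89) = 80/267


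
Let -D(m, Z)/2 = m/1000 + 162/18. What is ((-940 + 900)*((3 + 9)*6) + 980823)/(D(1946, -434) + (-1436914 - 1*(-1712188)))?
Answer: 244485750/68813027 ≈ 3.5529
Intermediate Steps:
D(m, Z) = -18 - m/500 (D(m, Z) = -2*(m/1000 + 162/18) = -2*(m*(1/1000) + 162*(1/18)) = -2*(m/1000 + 9) = -2*(9 + m/1000) = -18 - m/500)
((-940 + 900)*((3 + 9)*6) + 980823)/(D(1946, -434) + (-1436914 - 1*(-1712188))) = ((-940 + 900)*((3 + 9)*6) + 980823)/((-18 - 1/500*1946) + (-1436914 - 1*(-1712188))) = (-480*6 + 980823)/((-18 - 973/250) + (-1436914 + 1712188)) = (-40*72 + 980823)/(-5473/250 + 275274) = (-2880 + 980823)/(68813027/250) = 977943*(250/68813027) = 244485750/68813027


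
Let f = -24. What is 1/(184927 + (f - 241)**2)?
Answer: 1/255152 ≈ 3.9192e-6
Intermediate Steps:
1/(184927 + (f - 241)**2) = 1/(184927 + (-24 - 241)**2) = 1/(184927 + (-265)**2) = 1/(184927 + 70225) = 1/255152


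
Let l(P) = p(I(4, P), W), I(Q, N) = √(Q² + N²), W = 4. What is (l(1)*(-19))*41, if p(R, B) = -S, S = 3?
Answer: 2337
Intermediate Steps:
I(Q, N) = √(N² + Q²)
p(R, B) = -3 (p(R, B) = -1*3 = -3)
l(P) = -3
(l(1)*(-19))*41 = -3*(-19)*41 = 57*41 = 2337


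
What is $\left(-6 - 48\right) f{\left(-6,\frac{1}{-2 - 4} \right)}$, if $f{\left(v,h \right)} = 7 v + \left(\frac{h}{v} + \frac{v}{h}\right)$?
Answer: $\frac{645}{2} \approx 322.5$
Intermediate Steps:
$f{\left(v,h \right)} = 7 v + \frac{h}{v} + \frac{v}{h}$
$\left(-6 - 48\right) f{\left(-6,\frac{1}{-2 - 4} \right)} = \left(-6 - 48\right) \left(7 \left(-6\right) + \frac{1}{\left(-2 - 4\right) \left(-6\right)} - \frac{6}{\frac{1}{-2 - 4}}\right) = - 54 \left(-42 + \frac{1}{-6} \left(- \frac{1}{6}\right) - \frac{6}{\frac{1}{-6}}\right) = - 54 \left(-42 - - \frac{1}{36} - \frac{6}{- \frac{1}{6}}\right) = - 54 \left(-42 + \frac{1}{36} - -36\right) = - 54 \left(-42 + \frac{1}{36} + 36\right) = \left(-54\right) \left(- \frac{215}{36}\right) = \frac{645}{2}$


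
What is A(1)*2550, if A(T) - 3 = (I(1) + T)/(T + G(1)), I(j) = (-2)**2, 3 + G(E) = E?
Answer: -5100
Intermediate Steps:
G(E) = -3 + E
I(j) = 4
A(T) = 3 + (4 + T)/(-2 + T) (A(T) = 3 + (4 + T)/(T + (-3 + 1)) = 3 + (4 + T)/(T - 2) = 3 + (4 + T)/(-2 + T))
A(1)*2550 = (2*(-1 + 2*1)/(-2 + 1))*2550 = (2*(-1 + 2)/(-1))*2550 = (2*(-1)*1)*2550 = -2*2550 = -5100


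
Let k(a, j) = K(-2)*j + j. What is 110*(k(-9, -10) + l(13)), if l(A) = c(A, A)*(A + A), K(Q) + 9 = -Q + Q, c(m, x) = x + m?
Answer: 83160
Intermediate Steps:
c(m, x) = m + x
K(Q) = -9 (K(Q) = -9 + (-Q + Q) = -9 + 0 = -9)
l(A) = 4*A**2 (l(A) = (A + A)*(A + A) = (2*A)*(2*A) = 4*A**2)
k(a, j) = -8*j (k(a, j) = -9*j + j = -8*j)
110*(k(-9, -10) + l(13)) = 110*(-8*(-10) + 4*13**2) = 110*(80 + 4*169) = 110*(80 + 676) = 110*756 = 83160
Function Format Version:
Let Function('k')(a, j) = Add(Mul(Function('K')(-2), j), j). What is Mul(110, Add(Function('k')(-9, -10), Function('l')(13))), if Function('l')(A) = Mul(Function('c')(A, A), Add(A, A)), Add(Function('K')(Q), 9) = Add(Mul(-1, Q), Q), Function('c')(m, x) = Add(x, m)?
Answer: 83160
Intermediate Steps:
Function('c')(m, x) = Add(m, x)
Function('K')(Q) = -9 (Function('K')(Q) = Add(-9, Add(Mul(-1, Q), Q)) = Add(-9, 0) = -9)
Function('l')(A) = Mul(4, Pow(A, 2)) (Function('l')(A) = Mul(Add(A, A), Add(A, A)) = Mul(Mul(2, A), Mul(2, A)) = Mul(4, Pow(A, 2)))
Function('k')(a, j) = Mul(-8, j) (Function('k')(a, j) = Add(Mul(-9, j), j) = Mul(-8, j))
Mul(110, Add(Function('k')(-9, -10), Function('l')(13))) = Mul(110, Add(Mul(-8, -10), Mul(4, Pow(13, 2)))) = Mul(110, Add(80, Mul(4, 169))) = Mul(110, Add(80, 676)) = Mul(110, 756) = 83160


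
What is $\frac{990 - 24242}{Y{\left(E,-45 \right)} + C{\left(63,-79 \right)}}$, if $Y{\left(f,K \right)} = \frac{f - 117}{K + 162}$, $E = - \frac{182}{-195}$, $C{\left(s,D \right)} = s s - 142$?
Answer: $- \frac{10201815}{1678661} \approx -6.0774$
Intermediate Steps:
$C{\left(s,D \right)} = -142 + s^{2}$ ($C{\left(s,D \right)} = s^{2} - 142 = -142 + s^{2}$)
$E = \frac{14}{15}$ ($E = \left(-182\right) \left(- \frac{1}{195}\right) = \frac{14}{15} \approx 0.93333$)
$Y{\left(f,K \right)} = \frac{-117 + f}{162 + K}$
$\frac{990 - 24242}{Y{\left(E,-45 \right)} + C{\left(63,-79 \right)}} = \frac{990 - 24242}{\frac{-117 + \frac{14}{15}}{162 - 45} - \left(142 - 63^{2}\right)} = - \frac{23252}{\frac{1}{117} \left(- \frac{1741}{15}\right) + \left(-142 + 3969\right)} = - \frac{23252}{\frac{1}{117} \left(- \frac{1741}{15}\right) + 3827} = - \frac{23252}{- \frac{1741}{1755} + 3827} = - \frac{23252}{\frac{6714644}{1755}} = \left(-23252\right) \frac{1755}{6714644} = - \frac{10201815}{1678661}$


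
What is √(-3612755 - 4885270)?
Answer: 15*I*√37769 ≈ 2915.1*I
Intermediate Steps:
√(-3612755 - 4885270) = √(-8498025) = 15*I*√37769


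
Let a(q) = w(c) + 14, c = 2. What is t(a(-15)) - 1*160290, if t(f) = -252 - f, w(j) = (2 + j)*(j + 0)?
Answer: -160564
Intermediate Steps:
w(j) = j*(2 + j) (w(j) = (2 + j)*j = j*(2 + j))
a(q) = 22 (a(q) = 2*(2 + 2) + 14 = 2*4 + 14 = 8 + 14 = 22)
t(a(-15)) - 1*160290 = (-252 - 1*22) - 1*160290 = (-252 - 22) - 160290 = -274 - 160290 = -160564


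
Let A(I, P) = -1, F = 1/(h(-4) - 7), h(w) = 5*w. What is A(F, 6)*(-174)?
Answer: 174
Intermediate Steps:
F = -1/27 (F = 1/(5*(-4) - 7) = 1/(-20 - 7) = 1/(-27) = -1/27 ≈ -0.037037)
A(F, 6)*(-174) = -1*(-174) = 174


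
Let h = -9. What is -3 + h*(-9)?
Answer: 78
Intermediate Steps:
-3 + h*(-9) = -3 - 9*(-9) = -3 + 81 = 78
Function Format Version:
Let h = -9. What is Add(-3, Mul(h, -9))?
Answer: 78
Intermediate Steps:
Add(-3, Mul(h, -9)) = Add(-3, Mul(-9, -9)) = Add(-3, 81) = 78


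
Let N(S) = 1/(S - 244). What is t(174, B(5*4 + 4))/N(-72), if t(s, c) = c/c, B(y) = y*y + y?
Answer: -316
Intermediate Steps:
N(S) = 1/(-244 + S)
B(y) = y + y**2 (B(y) = y**2 + y = y + y**2)
t(s, c) = 1
t(174, B(5*4 + 4))/N(-72) = 1/1/(-244 - 72) = 1/1/(-316) = 1/(-1/316) = 1*(-316) = -316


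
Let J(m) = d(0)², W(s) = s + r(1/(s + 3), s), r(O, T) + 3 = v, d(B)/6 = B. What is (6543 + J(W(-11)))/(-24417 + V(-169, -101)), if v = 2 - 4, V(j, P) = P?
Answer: -6543/24518 ≈ -0.26687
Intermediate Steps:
d(B) = 6*B
v = -2
r(O, T) = -5 (r(O, T) = -3 - 2 = -5)
W(s) = -5 + s (W(s) = s - 5 = -5 + s)
J(m) = 0 (J(m) = (6*0)² = 0² = 0)
(6543 + J(W(-11)))/(-24417 + V(-169, -101)) = (6543 + 0)/(-24417 - 101) = 6543/(-24518) = 6543*(-1/24518) = -6543/24518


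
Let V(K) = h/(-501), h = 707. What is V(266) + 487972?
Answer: 244473265/501 ≈ 4.8797e+5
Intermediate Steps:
V(K) = -707/501 (V(K) = 707/(-501) = 707*(-1/501) = -707/501)
V(266) + 487972 = -707/501 + 487972 = 244473265/501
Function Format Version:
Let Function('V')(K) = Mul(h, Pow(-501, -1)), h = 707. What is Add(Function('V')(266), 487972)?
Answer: Rational(244473265, 501) ≈ 4.8797e+5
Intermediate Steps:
Function('V')(K) = Rational(-707, 501) (Function('V')(K) = Mul(707, Pow(-501, -1)) = Mul(707, Rational(-1, 501)) = Rational(-707, 501))
Add(Function('V')(266), 487972) = Add(Rational(-707, 501), 487972) = Rational(244473265, 501)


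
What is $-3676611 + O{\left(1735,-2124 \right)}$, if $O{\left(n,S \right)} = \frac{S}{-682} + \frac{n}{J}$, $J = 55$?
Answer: $- \frac{1253712532}{341} \approx -3.6766 \cdot 10^{6}$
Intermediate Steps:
$O{\left(n,S \right)} = - \frac{S}{682} + \frac{n}{55}$ ($O{\left(n,S \right)} = \frac{S}{-682} + \frac{n}{55} = S \left(- \frac{1}{682}\right) + n \frac{1}{55} = - \frac{S}{682} + \frac{n}{55}$)
$-3676611 + O{\left(1735,-2124 \right)} = -3676611 + \left(\left(- \frac{1}{682}\right) \left(-2124\right) + \frac{1}{55} \cdot 1735\right) = -3676611 + \left(\frac{1062}{341} + \frac{347}{11}\right) = -3676611 + \frac{11819}{341} = - \frac{1253712532}{341}$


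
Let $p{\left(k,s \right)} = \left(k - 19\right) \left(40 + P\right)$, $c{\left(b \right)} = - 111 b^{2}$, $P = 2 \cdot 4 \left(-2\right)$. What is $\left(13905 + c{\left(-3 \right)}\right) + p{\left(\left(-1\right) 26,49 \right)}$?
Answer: $11826$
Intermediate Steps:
$P = -16$ ($P = 8 \left(-2\right) = -16$)
$p{\left(k,s \right)} = -456 + 24 k$ ($p{\left(k,s \right)} = \left(k - 19\right) \left(40 - 16\right) = \left(-19 + k\right) 24 = -456 + 24 k$)
$\left(13905 + c{\left(-3 \right)}\right) + p{\left(\left(-1\right) 26,49 \right)} = \left(13905 - 111 \left(-3\right)^{2}\right) + \left(-456 + 24 \left(\left(-1\right) 26\right)\right) = \left(13905 - 999\right) + \left(-456 + 24 \left(-26\right)\right) = \left(13905 - 999\right) - 1080 = 12906 - 1080 = 11826$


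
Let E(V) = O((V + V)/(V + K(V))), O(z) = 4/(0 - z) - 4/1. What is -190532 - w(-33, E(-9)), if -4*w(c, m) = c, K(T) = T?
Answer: -762161/4 ≈ -1.9054e+5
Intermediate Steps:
O(z) = -4 - 4/z (O(z) = 4/((-z)) - 4*1 = 4*(-1/z) - 4 = -4/z - 4 = -4 - 4/z)
E(V) = -8 (E(V) = -4 - 4/((V + V)/(V + V)) = -4 - 4/((2*V)/((2*V))) = -4 - 4/((2*V)*(1/(2*V))) = -4 - 4/1 = -4 - 4*1 = -4 - 4 = -8)
w(c, m) = -c/4
-190532 - w(-33, E(-9)) = -190532 - (-1)*(-33)/4 = -190532 - 1*33/4 = -190532 - 33/4 = -762161/4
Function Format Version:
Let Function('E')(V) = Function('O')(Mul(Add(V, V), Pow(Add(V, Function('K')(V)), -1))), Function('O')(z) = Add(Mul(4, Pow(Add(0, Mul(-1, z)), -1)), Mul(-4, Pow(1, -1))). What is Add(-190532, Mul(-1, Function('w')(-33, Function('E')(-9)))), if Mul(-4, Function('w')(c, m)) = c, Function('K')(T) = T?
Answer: Rational(-762161, 4) ≈ -1.9054e+5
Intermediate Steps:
Function('O')(z) = Add(-4, Mul(-4, Pow(z, -1))) (Function('O')(z) = Add(Mul(4, Pow(Mul(-1, z), -1)), Mul(-4, 1)) = Add(Mul(4, Mul(-1, Pow(z, -1))), -4) = Add(Mul(-4, Pow(z, -1)), -4) = Add(-4, Mul(-4, Pow(z, -1))))
Function('E')(V) = -8 (Function('E')(V) = Add(-4, Mul(-4, Pow(Mul(Add(V, V), Pow(Add(V, V), -1)), -1))) = Add(-4, Mul(-4, Pow(Mul(Mul(2, V), Pow(Mul(2, V), -1)), -1))) = Add(-4, Mul(-4, Pow(Mul(Mul(2, V), Mul(Rational(1, 2), Pow(V, -1))), -1))) = Add(-4, Mul(-4, Pow(1, -1))) = Add(-4, Mul(-4, 1)) = Add(-4, -4) = -8)
Function('w')(c, m) = Mul(Rational(-1, 4), c)
Add(-190532, Mul(-1, Function('w')(-33, Function('E')(-9)))) = Add(-190532, Mul(-1, Mul(Rational(-1, 4), -33))) = Add(-190532, Mul(-1, Rational(33, 4))) = Add(-190532, Rational(-33, 4)) = Rational(-762161, 4)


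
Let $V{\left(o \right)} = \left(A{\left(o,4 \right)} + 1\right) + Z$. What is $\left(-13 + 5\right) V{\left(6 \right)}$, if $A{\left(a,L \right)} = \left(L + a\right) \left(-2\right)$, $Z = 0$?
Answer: $152$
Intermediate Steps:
$A{\left(a,L \right)} = - 2 L - 2 a$
$V{\left(o \right)} = -7 - 2 o$ ($V{\left(o \right)} = \left(\left(\left(-2\right) 4 - 2 o\right) + 1\right) + 0 = \left(\left(-8 - 2 o\right) + 1\right) + 0 = \left(-7 - 2 o\right) + 0 = -7 - 2 o$)
$\left(-13 + 5\right) V{\left(6 \right)} = \left(-13 + 5\right) \left(-7 - 12\right) = - 8 \left(-7 - 12\right) = \left(-8\right) \left(-19\right) = 152$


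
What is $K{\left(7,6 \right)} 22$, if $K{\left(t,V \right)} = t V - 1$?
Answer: $902$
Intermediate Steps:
$K{\left(t,V \right)} = -1 + V t$ ($K{\left(t,V \right)} = V t - 1 = -1 + V t$)
$K{\left(7,6 \right)} 22 = \left(-1 + 6 \cdot 7\right) 22 = \left(-1 + 42\right) 22 = 41 \cdot 22 = 902$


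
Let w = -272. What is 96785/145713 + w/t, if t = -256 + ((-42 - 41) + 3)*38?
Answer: 22414831/30016878 ≈ 0.74674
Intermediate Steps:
t = -3296 (t = -256 + (-83 + 3)*38 = -256 - 80*38 = -256 - 3040 = -3296)
96785/145713 + w/t = 96785/145713 - 272/(-3296) = 96785*(1/145713) - 272*(-1/3296) = 96785/145713 + 17/206 = 22414831/30016878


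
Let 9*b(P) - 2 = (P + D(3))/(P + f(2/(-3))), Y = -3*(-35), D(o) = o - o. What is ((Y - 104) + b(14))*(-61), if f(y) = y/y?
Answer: -10919/135 ≈ -80.881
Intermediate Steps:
D(o) = 0
Y = 105
f(y) = 1
b(P) = 2/9 + P/(9*(1 + P)) (b(P) = 2/9 + ((P + 0)/(P + 1))/9 = 2/9 + (P/(1 + P))/9 = 2/9 + P/(9*(1 + P)))
((Y - 104) + b(14))*(-61) = ((105 - 104) + (2 + 3*14)/(9*(1 + 14)))*(-61) = (1 + (⅑)*(2 + 42)/15)*(-61) = (1 + (⅑)*(1/15)*44)*(-61) = (1 + 44/135)*(-61) = (179/135)*(-61) = -10919/135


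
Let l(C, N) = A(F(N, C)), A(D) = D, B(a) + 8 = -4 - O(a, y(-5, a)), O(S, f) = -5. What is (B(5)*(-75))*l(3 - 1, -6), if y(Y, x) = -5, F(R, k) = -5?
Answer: -2625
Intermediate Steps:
B(a) = -7 (B(a) = -8 + (-4 - 1*(-5)) = -8 + (-4 + 5) = -8 + 1 = -7)
l(C, N) = -5
(B(5)*(-75))*l(3 - 1, -6) = -7*(-75)*(-5) = 525*(-5) = -2625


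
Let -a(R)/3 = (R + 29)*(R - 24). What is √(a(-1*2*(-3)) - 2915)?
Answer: 5*I*√41 ≈ 32.016*I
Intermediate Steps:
a(R) = -3*(-24 + R)*(29 + R) (a(R) = -3*(R + 29)*(R - 24) = -3*(29 + R)*(-24 + R) = -3*(-24 + R)*(29 + R))
√(a(-1*2*(-3)) - 2915) = √((2088 - 15*(-1*2)*(-3) - 3*(-1*2*(-3))²) - 2915) = √((2088 - (-30)*(-3) - 3*(-2*(-3))²) - 2915) = √((2088 - 15*6 - 3*6²) - 2915) = √((2088 - 90 - 3*36) - 2915) = √((2088 - 90 - 108) - 2915) = √(1890 - 2915) = √(-1025) = 5*I*√41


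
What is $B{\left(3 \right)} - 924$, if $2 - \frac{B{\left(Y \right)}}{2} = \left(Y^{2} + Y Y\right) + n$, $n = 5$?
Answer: $-966$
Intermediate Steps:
$B{\left(Y \right)} = -6 - 4 Y^{2}$ ($B{\left(Y \right)} = 4 - 2 \left(\left(Y^{2} + Y Y\right) + 5\right) = 4 - 2 \left(\left(Y^{2} + Y^{2}\right) + 5\right) = 4 - 2 \left(2 Y^{2} + 5\right) = 4 - 2 \left(5 + 2 Y^{2}\right) = 4 - \left(10 + 4 Y^{2}\right) = -6 - 4 Y^{2}$)
$B{\left(3 \right)} - 924 = \left(-6 - 4 \cdot 3^{2}\right) - 924 = \left(-6 - 36\right) - 924 = -42 - 924 = -966$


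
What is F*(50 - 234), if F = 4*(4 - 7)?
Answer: 2208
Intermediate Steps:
F = -12 (F = 4*(-3) = -12)
F*(50 - 234) = -12*(50 - 234) = -12*(-184) = 2208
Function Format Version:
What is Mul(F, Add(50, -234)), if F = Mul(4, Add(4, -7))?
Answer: 2208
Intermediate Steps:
F = -12 (F = Mul(4, -3) = -12)
Mul(F, Add(50, -234)) = Mul(-12, Add(50, -234)) = Mul(-12, -184) = 2208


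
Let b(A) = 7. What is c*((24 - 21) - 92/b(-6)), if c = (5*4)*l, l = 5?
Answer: -7100/7 ≈ -1014.3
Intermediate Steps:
c = 100 (c = (5*4)*5 = 20*5 = 100)
c*((24 - 21) - 92/b(-6)) = 100*((24 - 21) - 92/7) = 100*(3 - 92*⅐) = 100*(3 - 92/7) = 100*(-71/7) = -7100/7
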